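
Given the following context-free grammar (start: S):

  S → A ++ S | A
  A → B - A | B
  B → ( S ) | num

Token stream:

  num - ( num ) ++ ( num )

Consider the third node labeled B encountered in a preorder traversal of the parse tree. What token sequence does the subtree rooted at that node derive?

[S [A [B num] - [A [B ( [S [A [B num]]] )]]] ++ [S [A [B ( [S [A [B num]]] )]]]]

num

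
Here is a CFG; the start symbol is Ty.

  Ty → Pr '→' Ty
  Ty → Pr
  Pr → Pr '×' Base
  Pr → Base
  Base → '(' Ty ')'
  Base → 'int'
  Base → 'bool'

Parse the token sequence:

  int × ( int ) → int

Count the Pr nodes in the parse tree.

4

[Ty [Pr [Pr [Base int]] × [Base ( [Ty [Pr [Base int]]] )]] → [Ty [Pr [Base int]]]]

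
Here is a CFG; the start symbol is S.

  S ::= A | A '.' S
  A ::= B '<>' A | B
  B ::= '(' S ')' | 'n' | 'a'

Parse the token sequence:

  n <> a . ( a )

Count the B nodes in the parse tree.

[S [A [B n] <> [A [B a]]] . [S [A [B ( [S [A [B a]]] )]]]]

4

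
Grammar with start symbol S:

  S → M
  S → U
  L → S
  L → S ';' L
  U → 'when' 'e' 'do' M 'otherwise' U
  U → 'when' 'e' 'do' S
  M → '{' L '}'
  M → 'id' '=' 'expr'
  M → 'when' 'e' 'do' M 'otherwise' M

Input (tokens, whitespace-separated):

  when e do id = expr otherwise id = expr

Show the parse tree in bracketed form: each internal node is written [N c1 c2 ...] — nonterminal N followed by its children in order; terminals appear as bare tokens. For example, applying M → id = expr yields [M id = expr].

S
M
when e do M otherwise M
when e do id = expr otherwise M
when e do id = expr otherwise id = expr

[S [M when e do [M id = expr] otherwise [M id = expr]]]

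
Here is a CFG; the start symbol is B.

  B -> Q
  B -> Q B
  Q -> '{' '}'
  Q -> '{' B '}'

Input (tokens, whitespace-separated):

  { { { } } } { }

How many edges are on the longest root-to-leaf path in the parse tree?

6

[B [Q { [B [Q { [B [Q { }]] }]] }] [B [Q { }]]]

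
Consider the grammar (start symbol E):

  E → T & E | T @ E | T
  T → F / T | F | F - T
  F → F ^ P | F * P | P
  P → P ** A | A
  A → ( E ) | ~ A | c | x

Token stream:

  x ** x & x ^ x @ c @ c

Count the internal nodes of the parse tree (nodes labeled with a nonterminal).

25

[E [T [F [P [P [A x]] ** [A x]]]] & [E [T [F [F [P [A x]]] ^ [P [A x]]]] @ [E [T [F [P [A c]]]] @ [E [T [F [P [A c]]]]]]]]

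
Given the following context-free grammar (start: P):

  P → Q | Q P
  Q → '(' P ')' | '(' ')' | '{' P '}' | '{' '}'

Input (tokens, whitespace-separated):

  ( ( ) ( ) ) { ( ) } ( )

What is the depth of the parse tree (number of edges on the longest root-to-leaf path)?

[P [Q ( [P [Q ( )] [P [Q ( )]]] )] [P [Q { [P [Q ( )]] }] [P [Q ( )]]]]

5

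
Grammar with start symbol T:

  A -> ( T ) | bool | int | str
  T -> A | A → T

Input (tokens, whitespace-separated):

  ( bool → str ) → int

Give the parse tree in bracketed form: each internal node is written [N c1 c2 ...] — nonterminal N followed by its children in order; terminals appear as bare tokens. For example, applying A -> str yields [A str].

T
A → T
( T ) → T
( A → T ) → T
( bool → T ) → T
( bool → A ) → T
( bool → str ) → T
( bool → str ) → A
( bool → str ) → int

[T [A ( [T [A bool] → [T [A str]]] )] → [T [A int]]]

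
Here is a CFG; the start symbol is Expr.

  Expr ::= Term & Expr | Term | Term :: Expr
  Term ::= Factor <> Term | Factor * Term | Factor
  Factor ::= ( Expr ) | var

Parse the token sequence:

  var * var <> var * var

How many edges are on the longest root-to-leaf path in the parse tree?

6

[Expr [Term [Factor var] * [Term [Factor var] <> [Term [Factor var] * [Term [Factor var]]]]]]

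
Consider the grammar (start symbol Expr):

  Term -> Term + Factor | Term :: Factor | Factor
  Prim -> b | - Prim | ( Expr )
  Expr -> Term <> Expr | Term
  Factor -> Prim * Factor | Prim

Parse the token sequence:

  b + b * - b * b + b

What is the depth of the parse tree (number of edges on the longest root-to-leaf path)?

[Expr [Term [Term [Term [Factor [Prim b]]] + [Factor [Prim b] * [Factor [Prim - [Prim b]] * [Factor [Prim b]]]]] + [Factor [Prim b]]]]

7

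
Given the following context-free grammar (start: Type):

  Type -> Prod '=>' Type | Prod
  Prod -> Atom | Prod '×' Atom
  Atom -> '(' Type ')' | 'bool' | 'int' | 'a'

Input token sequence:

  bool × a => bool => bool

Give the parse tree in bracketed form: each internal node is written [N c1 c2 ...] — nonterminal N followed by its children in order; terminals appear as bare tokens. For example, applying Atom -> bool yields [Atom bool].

[Type [Prod [Prod [Atom bool]] × [Atom a]] => [Type [Prod [Atom bool]] => [Type [Prod [Atom bool]]]]]

Type
Prod => Type
Prod × Atom => Type
Atom × Atom => Type
bool × Atom => Type
bool × a => Type
bool × a => Prod => Type
bool × a => Atom => Type
bool × a => bool => Type
bool × a => bool => Prod
bool × a => bool => Atom
bool × a => bool => bool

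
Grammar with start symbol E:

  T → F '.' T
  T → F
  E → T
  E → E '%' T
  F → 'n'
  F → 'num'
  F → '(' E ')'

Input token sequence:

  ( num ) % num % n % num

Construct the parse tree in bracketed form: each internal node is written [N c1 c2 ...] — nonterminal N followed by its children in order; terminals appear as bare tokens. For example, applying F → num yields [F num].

E
E % T
E % T % T
E % T % T % T
T % T % T % T
F % T % T % T
( E ) % T % T % T
( T ) % T % T % T
( F ) % T % T % T
( num ) % T % T % T
( num ) % F % T % T
( num ) % num % T % T
( num ) % num % F % T
( num ) % num % n % T
( num ) % num % n % F
( num ) % num % n % num

[E [E [E [E [T [F ( [E [T [F num]]] )]]] % [T [F num]]] % [T [F n]]] % [T [F num]]]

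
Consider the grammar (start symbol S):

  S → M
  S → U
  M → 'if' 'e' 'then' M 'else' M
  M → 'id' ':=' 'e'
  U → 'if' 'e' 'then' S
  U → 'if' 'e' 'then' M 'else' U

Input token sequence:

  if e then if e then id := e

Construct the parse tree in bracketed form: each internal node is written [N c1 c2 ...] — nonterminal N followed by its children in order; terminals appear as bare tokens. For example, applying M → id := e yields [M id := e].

[S [U if e then [S [U if e then [S [M id := e]]]]]]

S
U
if e then S
if e then U
if e then if e then S
if e then if e then M
if e then if e then id := e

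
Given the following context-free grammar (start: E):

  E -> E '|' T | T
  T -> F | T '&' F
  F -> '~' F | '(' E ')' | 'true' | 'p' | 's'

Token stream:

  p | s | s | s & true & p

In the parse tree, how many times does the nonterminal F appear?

[E [E [E [E [T [F p]]] | [T [F s]]] | [T [F s]]] | [T [T [T [F s]] & [F true]] & [F p]]]

6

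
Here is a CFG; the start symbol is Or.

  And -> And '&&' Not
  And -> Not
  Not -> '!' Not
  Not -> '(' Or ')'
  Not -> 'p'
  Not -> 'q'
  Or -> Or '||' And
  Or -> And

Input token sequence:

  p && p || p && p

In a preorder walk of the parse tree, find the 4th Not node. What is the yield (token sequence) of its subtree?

p

[Or [Or [And [And [Not p]] && [Not p]]] || [And [And [Not p]] && [Not p]]]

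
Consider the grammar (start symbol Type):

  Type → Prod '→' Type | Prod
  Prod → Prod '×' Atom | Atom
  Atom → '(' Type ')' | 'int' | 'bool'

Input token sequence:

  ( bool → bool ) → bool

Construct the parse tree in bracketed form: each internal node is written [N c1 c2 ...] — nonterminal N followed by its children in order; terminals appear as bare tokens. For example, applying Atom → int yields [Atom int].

[Type [Prod [Atom ( [Type [Prod [Atom bool]] → [Type [Prod [Atom bool]]]] )]] → [Type [Prod [Atom bool]]]]

Type
Prod → Type
Atom → Type
( Type ) → Type
( Prod → Type ) → Type
( Atom → Type ) → Type
( bool → Type ) → Type
( bool → Prod ) → Type
( bool → Atom ) → Type
( bool → bool ) → Type
( bool → bool ) → Prod
( bool → bool ) → Atom
( bool → bool ) → bool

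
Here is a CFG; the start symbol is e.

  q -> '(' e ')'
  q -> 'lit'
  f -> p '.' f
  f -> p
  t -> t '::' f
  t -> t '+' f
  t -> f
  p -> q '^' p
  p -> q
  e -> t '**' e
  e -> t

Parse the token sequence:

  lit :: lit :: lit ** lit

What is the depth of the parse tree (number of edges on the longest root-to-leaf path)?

[e [t [t [t [f [p [q lit]]]] :: [f [p [q lit]]]] :: [f [p [q lit]]]] ** [e [t [f [p [q lit]]]]]]

7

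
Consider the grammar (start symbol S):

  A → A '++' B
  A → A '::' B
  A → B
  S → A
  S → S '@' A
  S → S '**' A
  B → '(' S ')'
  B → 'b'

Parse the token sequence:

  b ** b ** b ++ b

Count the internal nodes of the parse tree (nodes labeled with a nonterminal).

11

[S [S [S [A [B b]]] ** [A [B b]]] ** [A [A [B b]] ++ [B b]]]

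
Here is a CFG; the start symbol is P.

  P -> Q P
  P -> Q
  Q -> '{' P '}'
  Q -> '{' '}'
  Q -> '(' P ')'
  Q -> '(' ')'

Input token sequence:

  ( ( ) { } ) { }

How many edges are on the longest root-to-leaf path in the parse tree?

5

[P [Q ( [P [Q ( )] [P [Q { }]]] )] [P [Q { }]]]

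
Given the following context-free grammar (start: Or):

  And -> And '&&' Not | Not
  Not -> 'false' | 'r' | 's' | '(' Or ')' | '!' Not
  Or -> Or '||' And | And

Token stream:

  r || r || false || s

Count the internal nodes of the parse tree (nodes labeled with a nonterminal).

[Or [Or [Or [Or [And [Not r]]] || [And [Not r]]] || [And [Not false]]] || [And [Not s]]]

12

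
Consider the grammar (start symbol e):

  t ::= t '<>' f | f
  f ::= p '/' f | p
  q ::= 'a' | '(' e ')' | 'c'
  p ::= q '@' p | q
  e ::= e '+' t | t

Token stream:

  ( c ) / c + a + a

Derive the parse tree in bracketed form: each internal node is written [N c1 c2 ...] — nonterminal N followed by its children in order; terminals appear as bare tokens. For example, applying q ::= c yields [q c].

e
e + t
e + t + t
t + t + t
f + t + t
p / f + t + t
q / f + t + t
( e ) / f + t + t
( t ) / f + t + t
( f ) / f + t + t
( p ) / f + t + t
( q ) / f + t + t
( c ) / f + t + t
( c ) / p + t + t
( c ) / q + t + t
( c ) / c + t + t
( c ) / c + f + t
( c ) / c + p + t
( c ) / c + q + t
( c ) / c + a + t
( c ) / c + a + f
( c ) / c + a + p
( c ) / c + a + q
( c ) / c + a + a

[e [e [e [t [f [p [q ( [e [t [f [p [q c]]]]] )]] / [f [p [q c]]]]]] + [t [f [p [q a]]]]] + [t [f [p [q a]]]]]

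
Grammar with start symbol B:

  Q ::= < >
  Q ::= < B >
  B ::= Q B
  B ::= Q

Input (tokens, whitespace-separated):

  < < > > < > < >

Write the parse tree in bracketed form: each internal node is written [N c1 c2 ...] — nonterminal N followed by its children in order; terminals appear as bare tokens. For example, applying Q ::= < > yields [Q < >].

B
Q B
< B > B
< Q > B
< < > > B
< < > > Q B
< < > > < > B
< < > > < > Q
< < > > < > < >

[B [Q < [B [Q < >]] >] [B [Q < >] [B [Q < >]]]]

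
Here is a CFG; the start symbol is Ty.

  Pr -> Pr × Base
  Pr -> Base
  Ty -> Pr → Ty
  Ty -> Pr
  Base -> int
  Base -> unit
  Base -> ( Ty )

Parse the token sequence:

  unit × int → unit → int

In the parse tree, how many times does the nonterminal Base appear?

[Ty [Pr [Pr [Base unit]] × [Base int]] → [Ty [Pr [Base unit]] → [Ty [Pr [Base int]]]]]

4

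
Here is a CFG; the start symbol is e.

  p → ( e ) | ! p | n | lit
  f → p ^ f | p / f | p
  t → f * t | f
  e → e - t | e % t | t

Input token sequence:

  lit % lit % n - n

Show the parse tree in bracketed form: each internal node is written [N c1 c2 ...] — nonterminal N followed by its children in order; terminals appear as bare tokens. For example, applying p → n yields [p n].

[e [e [e [e [t [f [p lit]]]] % [t [f [p lit]]]] % [t [f [p n]]]] - [t [f [p n]]]]

e
e - t
e % t - t
e % t % t - t
t % t % t - t
f % t % t - t
p % t % t - t
lit % t % t - t
lit % f % t - t
lit % p % t - t
lit % lit % t - t
lit % lit % f - t
lit % lit % p - t
lit % lit % n - t
lit % lit % n - f
lit % lit % n - p
lit % lit % n - n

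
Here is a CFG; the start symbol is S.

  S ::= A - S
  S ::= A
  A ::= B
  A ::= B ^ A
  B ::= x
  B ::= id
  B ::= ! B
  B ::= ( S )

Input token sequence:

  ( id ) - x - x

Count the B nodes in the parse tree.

[S [A [B ( [S [A [B id]]] )]] - [S [A [B x]] - [S [A [B x]]]]]

4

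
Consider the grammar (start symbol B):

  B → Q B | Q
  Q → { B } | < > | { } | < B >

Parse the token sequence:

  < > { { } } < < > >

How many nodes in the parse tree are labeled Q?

[B [Q < >] [B [Q { [B [Q { }]] }] [B [Q < [B [Q < >]] >]]]]

5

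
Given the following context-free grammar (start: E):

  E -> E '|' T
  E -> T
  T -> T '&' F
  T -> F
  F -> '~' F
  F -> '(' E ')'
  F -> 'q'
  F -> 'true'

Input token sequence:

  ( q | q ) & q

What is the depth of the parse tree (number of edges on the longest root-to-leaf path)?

[E [T [T [F ( [E [E [T [F q]]] | [T [F q]]] )]] & [F q]]]

8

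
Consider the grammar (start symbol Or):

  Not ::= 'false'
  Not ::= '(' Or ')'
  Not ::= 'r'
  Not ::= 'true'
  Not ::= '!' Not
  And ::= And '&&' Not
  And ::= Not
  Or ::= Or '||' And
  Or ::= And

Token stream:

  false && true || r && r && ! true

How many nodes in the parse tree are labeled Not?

6

[Or [Or [And [And [Not false]] && [Not true]]] || [And [And [And [Not r]] && [Not r]] && [Not ! [Not true]]]]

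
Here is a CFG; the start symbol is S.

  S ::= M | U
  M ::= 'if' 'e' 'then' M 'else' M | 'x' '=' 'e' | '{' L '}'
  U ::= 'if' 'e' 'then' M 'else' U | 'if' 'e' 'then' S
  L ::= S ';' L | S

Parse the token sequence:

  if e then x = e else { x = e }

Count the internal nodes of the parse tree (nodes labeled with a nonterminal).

7

[S [M if e then [M x = e] else [M { [L [S [M x = e]]] }]]]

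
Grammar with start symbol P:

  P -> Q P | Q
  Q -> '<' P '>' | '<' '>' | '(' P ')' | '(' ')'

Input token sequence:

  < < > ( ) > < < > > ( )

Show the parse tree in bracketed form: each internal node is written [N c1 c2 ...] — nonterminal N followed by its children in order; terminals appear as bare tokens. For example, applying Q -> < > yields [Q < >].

[P [Q < [P [Q < >] [P [Q ( )]]] >] [P [Q < [P [Q < >]] >] [P [Q ( )]]]]

P
Q P
< P > P
< Q P > P
< < > P > P
< < > Q > P
< < > ( ) > P
< < > ( ) > Q P
< < > ( ) > < P > P
< < > ( ) > < Q > P
< < > ( ) > < < > > P
< < > ( ) > < < > > Q
< < > ( ) > < < > > ( )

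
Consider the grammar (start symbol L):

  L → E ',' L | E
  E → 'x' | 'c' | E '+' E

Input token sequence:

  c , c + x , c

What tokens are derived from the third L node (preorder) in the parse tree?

c

[L [E c] , [L [E [E c] + [E x]] , [L [E c]]]]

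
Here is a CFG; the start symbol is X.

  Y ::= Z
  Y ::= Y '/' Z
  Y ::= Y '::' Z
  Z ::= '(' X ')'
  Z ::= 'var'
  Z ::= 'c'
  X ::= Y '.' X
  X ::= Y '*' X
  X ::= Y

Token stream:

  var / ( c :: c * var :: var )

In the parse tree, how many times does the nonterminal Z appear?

[X [Y [Y [Z var]] / [Z ( [X [Y [Y [Z c]] :: [Z c]] * [X [Y [Y [Z var]] :: [Z var]]]] )]]]

6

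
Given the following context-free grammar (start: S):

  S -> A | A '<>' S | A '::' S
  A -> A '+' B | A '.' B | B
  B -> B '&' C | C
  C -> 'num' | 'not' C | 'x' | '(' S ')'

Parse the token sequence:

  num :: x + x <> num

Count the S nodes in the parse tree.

3

[S [A [B [C num]]] :: [S [A [A [B [C x]]] + [B [C x]]] <> [S [A [B [C num]]]]]]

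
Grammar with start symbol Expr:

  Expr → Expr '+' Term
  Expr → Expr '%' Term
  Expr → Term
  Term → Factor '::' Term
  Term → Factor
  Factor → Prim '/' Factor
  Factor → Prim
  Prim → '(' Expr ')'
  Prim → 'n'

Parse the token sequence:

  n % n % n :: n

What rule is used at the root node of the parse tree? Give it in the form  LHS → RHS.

Expr → Expr '%' Term

[Expr [Expr [Expr [Term [Factor [Prim n]]]] % [Term [Factor [Prim n]]]] % [Term [Factor [Prim n]] :: [Term [Factor [Prim n]]]]]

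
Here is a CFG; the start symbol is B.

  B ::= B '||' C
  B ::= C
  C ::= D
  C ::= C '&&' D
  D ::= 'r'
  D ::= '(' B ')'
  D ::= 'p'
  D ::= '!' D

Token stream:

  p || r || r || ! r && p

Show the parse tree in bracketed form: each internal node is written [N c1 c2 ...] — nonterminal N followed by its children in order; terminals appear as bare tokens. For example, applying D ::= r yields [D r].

B
B || C
B || C || C
B || C || C || C
C || C || C || C
D || C || C || C
p || C || C || C
p || D || C || C
p || r || C || C
p || r || D || C
p || r || r || C
p || r || r || C && D
p || r || r || D && D
p || r || r || ! D && D
p || r || r || ! r && D
p || r || r || ! r && p

[B [B [B [B [C [D p]]] || [C [D r]]] || [C [D r]]] || [C [C [D ! [D r]]] && [D p]]]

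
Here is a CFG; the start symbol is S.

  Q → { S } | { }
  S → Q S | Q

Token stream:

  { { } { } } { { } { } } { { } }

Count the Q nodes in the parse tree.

8

[S [Q { [S [Q { }] [S [Q { }]]] }] [S [Q { [S [Q { }] [S [Q { }]]] }] [S [Q { [S [Q { }]] }]]]]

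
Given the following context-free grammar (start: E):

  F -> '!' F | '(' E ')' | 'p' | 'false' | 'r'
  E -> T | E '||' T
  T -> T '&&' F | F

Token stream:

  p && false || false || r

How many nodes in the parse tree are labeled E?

[E [E [E [T [T [F p]] && [F false]]] || [T [F false]]] || [T [F r]]]

3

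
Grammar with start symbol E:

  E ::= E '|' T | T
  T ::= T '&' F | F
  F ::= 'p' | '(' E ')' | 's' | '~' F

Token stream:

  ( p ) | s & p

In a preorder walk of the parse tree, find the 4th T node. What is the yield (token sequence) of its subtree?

s

[E [E [T [F ( [E [T [F p]]] )]]] | [T [T [F s]] & [F p]]]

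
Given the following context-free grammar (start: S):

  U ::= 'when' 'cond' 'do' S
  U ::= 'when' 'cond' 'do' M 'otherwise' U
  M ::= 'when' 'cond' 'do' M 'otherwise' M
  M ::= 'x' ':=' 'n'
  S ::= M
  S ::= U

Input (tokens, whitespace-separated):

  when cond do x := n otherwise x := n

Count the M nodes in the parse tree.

[S [M when cond do [M x := n] otherwise [M x := n]]]

3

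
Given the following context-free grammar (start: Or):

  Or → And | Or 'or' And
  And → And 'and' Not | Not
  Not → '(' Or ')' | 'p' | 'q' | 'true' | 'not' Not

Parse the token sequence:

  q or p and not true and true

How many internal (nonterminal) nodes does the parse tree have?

[Or [Or [And [Not q]]] or [And [And [And [Not p]] and [Not not [Not true]]] and [Not true]]]

11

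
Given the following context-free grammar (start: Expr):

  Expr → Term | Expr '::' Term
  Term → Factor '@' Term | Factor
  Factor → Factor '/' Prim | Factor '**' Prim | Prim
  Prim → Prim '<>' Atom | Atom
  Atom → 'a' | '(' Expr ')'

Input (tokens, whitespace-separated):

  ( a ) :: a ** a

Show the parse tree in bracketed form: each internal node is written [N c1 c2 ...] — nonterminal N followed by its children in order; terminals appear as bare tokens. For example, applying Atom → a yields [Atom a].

Expr
Expr :: Term
Term :: Term
Factor :: Term
Prim :: Term
Atom :: Term
( Expr ) :: Term
( Term ) :: Term
( Factor ) :: Term
( Prim ) :: Term
( Atom ) :: Term
( a ) :: Term
( a ) :: Factor
( a ) :: Factor ** Prim
( a ) :: Prim ** Prim
( a ) :: Atom ** Prim
( a ) :: a ** Prim
( a ) :: a ** Atom
( a ) :: a ** a

[Expr [Expr [Term [Factor [Prim [Atom ( [Expr [Term [Factor [Prim [Atom a]]]]] )]]]]] :: [Term [Factor [Factor [Prim [Atom a]]] ** [Prim [Atom a]]]]]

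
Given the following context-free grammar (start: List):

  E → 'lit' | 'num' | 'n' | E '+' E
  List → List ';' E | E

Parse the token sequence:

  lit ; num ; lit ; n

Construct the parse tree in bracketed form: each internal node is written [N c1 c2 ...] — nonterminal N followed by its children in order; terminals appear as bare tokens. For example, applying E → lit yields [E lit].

[List [List [List [List [E lit]] ; [E num]] ; [E lit]] ; [E n]]

List
List ; E
List ; E ; E
List ; E ; E ; E
E ; E ; E ; E
lit ; E ; E ; E
lit ; num ; E ; E
lit ; num ; lit ; E
lit ; num ; lit ; n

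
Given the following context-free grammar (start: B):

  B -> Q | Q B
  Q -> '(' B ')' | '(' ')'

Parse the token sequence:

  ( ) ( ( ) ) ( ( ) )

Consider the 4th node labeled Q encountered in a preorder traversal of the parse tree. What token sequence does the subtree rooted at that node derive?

[B [Q ( )] [B [Q ( [B [Q ( )]] )] [B [Q ( [B [Q ( )]] )]]]]

( ( ) )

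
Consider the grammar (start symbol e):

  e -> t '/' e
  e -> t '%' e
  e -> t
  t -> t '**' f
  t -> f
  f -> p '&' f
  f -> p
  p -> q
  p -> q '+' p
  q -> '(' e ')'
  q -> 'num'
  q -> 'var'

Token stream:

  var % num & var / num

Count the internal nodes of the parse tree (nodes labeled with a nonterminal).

[e [t [f [p [q var]]]] % [e [t [f [p [q num]] & [f [p [q var]]]]] / [e [t [f [p [q num]]]]]]]

18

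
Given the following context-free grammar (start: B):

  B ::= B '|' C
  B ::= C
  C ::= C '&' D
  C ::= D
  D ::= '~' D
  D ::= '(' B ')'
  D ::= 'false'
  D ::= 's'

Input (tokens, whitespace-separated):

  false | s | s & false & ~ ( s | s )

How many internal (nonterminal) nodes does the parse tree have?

[B [B [B [C [D false]]] | [C [D s]]] | [C [C [C [D s]] & [D false]] & [D ~ [D ( [B [B [C [D s]]] | [C [D s]]] )]]]]

20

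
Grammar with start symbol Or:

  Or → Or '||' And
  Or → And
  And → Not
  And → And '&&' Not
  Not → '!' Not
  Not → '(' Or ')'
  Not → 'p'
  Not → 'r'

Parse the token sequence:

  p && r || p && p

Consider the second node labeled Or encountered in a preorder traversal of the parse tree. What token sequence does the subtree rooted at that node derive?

p && r

[Or [Or [And [And [Not p]] && [Not r]]] || [And [And [Not p]] && [Not p]]]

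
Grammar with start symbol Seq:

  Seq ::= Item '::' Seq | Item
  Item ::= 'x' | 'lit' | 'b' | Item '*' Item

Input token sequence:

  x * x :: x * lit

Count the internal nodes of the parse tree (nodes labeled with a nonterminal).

[Seq [Item [Item x] * [Item x]] :: [Seq [Item [Item x] * [Item lit]]]]

8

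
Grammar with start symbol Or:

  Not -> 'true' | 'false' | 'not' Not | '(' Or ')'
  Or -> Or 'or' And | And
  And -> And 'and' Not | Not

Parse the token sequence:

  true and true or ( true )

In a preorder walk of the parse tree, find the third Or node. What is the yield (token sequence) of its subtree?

true

[Or [Or [And [And [Not true]] and [Not true]]] or [And [Not ( [Or [And [Not true]]] )]]]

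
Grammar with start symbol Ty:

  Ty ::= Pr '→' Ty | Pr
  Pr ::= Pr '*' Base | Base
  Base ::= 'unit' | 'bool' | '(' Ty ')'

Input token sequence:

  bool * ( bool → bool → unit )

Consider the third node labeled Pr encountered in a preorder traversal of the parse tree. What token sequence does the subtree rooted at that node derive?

bool

[Ty [Pr [Pr [Base bool]] * [Base ( [Ty [Pr [Base bool]] → [Ty [Pr [Base bool]] → [Ty [Pr [Base unit]]]]] )]]]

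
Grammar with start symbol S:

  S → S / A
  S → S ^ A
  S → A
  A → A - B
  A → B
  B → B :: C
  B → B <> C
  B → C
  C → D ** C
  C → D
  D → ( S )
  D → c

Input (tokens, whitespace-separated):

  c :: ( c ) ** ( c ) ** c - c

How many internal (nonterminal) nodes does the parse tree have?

[S [A [A [B [B [C [D c]]] :: [C [D ( [S [A [B [C [D c]]]]] )] ** [C [D ( [S [A [B [C [D c]]]]] )] ** [C [D c]]]]]] - [B [C [D c]]]]]

26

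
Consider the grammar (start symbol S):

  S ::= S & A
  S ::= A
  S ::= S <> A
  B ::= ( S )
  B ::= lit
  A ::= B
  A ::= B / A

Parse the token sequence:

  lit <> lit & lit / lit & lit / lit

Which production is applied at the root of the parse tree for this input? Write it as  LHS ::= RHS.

[S [S [S [S [A [B lit]]] <> [A [B lit]]] & [A [B lit] / [A [B lit]]]] & [A [B lit] / [A [B lit]]]]

S ::= S & A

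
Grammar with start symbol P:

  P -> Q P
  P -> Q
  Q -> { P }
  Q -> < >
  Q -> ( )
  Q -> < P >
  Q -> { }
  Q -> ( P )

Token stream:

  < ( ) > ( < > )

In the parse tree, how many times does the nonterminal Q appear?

4

[P [Q < [P [Q ( )]] >] [P [Q ( [P [Q < >]] )]]]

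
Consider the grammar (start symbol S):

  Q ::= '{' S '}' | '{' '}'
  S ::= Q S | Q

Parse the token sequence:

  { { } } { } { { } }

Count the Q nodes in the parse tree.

5

[S [Q { [S [Q { }]] }] [S [Q { }] [S [Q { [S [Q { }]] }]]]]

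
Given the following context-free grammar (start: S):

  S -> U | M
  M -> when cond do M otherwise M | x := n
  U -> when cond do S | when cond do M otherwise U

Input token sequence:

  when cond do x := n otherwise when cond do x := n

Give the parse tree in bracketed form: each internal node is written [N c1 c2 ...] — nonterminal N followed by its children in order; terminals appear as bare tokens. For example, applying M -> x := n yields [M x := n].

S
U
when cond do M otherwise U
when cond do x := n otherwise U
when cond do x := n otherwise when cond do S
when cond do x := n otherwise when cond do M
when cond do x := n otherwise when cond do x := n

[S [U when cond do [M x := n] otherwise [U when cond do [S [M x := n]]]]]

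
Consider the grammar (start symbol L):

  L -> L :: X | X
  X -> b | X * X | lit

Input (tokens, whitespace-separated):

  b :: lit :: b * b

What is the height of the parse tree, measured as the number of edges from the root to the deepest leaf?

[L [L [L [X b]] :: [X lit]] :: [X [X b] * [X b]]]

4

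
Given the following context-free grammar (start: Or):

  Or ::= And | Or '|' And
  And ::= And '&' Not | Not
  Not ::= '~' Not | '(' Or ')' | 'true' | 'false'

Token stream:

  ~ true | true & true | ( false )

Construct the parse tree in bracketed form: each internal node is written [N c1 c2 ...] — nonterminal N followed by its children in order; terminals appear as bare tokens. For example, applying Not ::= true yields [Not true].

[Or [Or [Or [And [Not ~ [Not true]]]] | [And [And [Not true]] & [Not true]]] | [And [Not ( [Or [And [Not false]]] )]]]

Or
Or | And
Or | And | And
And | And | And
Not | And | And
~ Not | And | And
~ true | And | And
~ true | And & Not | And
~ true | Not & Not | And
~ true | true & Not | And
~ true | true & true | And
~ true | true & true | Not
~ true | true & true | ( Or )
~ true | true & true | ( And )
~ true | true & true | ( Not )
~ true | true & true | ( false )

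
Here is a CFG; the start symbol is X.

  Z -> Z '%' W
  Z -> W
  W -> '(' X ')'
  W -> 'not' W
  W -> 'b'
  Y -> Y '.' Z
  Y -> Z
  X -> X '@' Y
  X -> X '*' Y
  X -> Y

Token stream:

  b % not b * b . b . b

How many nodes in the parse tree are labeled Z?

[X [X [Y [Z [Z [W b]] % [W not [W b]]]]] * [Y [Y [Y [Z [W b]]] . [Z [W b]]] . [Z [W b]]]]

5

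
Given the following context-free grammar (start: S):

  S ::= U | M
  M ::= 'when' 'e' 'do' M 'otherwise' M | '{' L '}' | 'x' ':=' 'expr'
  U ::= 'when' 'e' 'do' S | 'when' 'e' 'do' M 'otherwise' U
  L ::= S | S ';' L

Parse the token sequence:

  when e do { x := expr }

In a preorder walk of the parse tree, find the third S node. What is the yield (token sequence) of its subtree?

x := expr

[S [U when e do [S [M { [L [S [M x := expr]]] }]]]]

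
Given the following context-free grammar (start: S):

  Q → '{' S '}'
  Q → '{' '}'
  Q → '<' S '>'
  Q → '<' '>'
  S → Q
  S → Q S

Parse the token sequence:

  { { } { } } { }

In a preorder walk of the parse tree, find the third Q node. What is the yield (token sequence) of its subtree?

[S [Q { [S [Q { }] [S [Q { }]]] }] [S [Q { }]]]

{ }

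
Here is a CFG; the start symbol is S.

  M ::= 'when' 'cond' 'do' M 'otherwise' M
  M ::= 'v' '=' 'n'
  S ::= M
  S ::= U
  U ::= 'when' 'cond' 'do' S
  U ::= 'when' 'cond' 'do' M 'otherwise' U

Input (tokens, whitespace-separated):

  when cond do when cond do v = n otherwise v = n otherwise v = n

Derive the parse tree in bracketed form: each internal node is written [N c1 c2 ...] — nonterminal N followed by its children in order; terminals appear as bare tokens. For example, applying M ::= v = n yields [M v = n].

S
M
when cond do M otherwise M
when cond do when cond do M otherwise M otherwise M
when cond do when cond do v = n otherwise M otherwise M
when cond do when cond do v = n otherwise v = n otherwise M
when cond do when cond do v = n otherwise v = n otherwise v = n

[S [M when cond do [M when cond do [M v = n] otherwise [M v = n]] otherwise [M v = n]]]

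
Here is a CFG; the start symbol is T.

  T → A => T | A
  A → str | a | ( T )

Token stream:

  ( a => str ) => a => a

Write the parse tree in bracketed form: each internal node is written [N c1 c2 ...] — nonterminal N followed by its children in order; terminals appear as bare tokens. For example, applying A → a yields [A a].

T
A => T
( T ) => T
( A => T ) => T
( a => T ) => T
( a => A ) => T
( a => str ) => T
( a => str ) => A => T
( a => str ) => a => T
( a => str ) => a => A
( a => str ) => a => a

[T [A ( [T [A a] => [T [A str]]] )] => [T [A a] => [T [A a]]]]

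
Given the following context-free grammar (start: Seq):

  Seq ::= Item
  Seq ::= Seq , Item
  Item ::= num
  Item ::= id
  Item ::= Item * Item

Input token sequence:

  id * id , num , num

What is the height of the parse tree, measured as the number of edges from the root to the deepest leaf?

[Seq [Seq [Seq [Item [Item id] * [Item id]]] , [Item num]] , [Item num]]

5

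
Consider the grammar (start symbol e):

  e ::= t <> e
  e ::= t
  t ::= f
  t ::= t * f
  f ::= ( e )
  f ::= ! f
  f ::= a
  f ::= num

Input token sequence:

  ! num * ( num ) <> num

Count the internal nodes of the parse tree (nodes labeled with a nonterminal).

12

[e [t [t [f ! [f num]]] * [f ( [e [t [f num]]] )]] <> [e [t [f num]]]]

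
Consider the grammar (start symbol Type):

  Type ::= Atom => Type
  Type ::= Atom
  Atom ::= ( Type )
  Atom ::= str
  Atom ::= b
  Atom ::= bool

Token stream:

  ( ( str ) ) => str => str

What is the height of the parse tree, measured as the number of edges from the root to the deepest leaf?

6

[Type [Atom ( [Type [Atom ( [Type [Atom str]] )]] )] => [Type [Atom str] => [Type [Atom str]]]]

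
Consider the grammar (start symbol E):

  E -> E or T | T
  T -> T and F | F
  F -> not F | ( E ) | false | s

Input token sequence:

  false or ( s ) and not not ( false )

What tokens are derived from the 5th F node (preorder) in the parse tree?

[E [E [T [F false]]] or [T [T [F ( [E [T [F s]]] )]] and [F not [F not [F ( [E [T [F false]]] )]]]]]

not ( false )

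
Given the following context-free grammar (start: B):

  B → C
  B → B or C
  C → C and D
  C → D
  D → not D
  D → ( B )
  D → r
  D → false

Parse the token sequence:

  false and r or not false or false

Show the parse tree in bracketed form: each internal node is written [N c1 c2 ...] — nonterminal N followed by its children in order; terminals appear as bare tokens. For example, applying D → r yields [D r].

B
B or C
B or C or C
C or C or C
C and D or C or C
D and D or C or C
false and D or C or C
false and r or C or C
false and r or D or C
false and r or not D or C
false and r or not false or C
false and r or not false or D
false and r or not false or false

[B [B [B [C [C [D false]] and [D r]]] or [C [D not [D false]]]] or [C [D false]]]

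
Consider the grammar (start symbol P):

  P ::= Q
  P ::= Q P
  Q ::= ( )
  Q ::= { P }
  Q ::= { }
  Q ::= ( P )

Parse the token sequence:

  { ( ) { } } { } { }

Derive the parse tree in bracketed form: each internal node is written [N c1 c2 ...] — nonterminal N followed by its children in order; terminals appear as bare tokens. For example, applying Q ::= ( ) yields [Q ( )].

[P [Q { [P [Q ( )] [P [Q { }]]] }] [P [Q { }] [P [Q { }]]]]

P
Q P
{ P } P
{ Q P } P
{ ( ) P } P
{ ( ) Q } P
{ ( ) { } } P
{ ( ) { } } Q P
{ ( ) { } } { } P
{ ( ) { } } { } Q
{ ( ) { } } { } { }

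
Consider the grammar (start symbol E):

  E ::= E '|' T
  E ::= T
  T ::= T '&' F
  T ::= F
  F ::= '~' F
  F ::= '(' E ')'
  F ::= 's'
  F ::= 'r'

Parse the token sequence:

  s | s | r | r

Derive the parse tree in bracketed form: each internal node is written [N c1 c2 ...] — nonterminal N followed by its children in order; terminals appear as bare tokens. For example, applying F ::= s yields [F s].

E
E | T
E | T | T
E | T | T | T
T | T | T | T
F | T | T | T
s | T | T | T
s | F | T | T
s | s | T | T
s | s | F | T
s | s | r | T
s | s | r | F
s | s | r | r

[E [E [E [E [T [F s]]] | [T [F s]]] | [T [F r]]] | [T [F r]]]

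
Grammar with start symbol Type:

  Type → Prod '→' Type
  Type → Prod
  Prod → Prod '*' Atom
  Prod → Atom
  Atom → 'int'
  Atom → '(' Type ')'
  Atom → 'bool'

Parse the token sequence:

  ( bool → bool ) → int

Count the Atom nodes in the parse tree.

[Type [Prod [Atom ( [Type [Prod [Atom bool]] → [Type [Prod [Atom bool]]]] )]] → [Type [Prod [Atom int]]]]

4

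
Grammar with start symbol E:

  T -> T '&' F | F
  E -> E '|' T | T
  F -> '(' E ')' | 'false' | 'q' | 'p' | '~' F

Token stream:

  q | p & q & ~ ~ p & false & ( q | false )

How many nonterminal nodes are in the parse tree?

22

[E [E [T [F q]]] | [T [T [T [T [T [F p]] & [F q]] & [F ~ [F ~ [F p]]]] & [F false]] & [F ( [E [E [T [F q]]] | [T [F false]]] )]]]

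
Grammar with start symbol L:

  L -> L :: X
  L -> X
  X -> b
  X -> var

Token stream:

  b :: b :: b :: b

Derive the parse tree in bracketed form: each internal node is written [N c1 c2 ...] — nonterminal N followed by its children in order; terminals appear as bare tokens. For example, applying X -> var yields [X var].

[L [L [L [L [X b]] :: [X b]] :: [X b]] :: [X b]]

L
L :: X
L :: X :: X
L :: X :: X :: X
X :: X :: X :: X
b :: X :: X :: X
b :: b :: X :: X
b :: b :: b :: X
b :: b :: b :: b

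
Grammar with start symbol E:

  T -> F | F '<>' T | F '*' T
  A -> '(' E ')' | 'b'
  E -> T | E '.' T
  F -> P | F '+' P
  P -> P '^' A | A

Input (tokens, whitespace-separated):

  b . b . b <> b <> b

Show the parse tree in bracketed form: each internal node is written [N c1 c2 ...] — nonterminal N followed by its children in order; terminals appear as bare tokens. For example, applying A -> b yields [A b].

E
E . T
E . T . T
T . T . T
F . T . T
P . T . T
A . T . T
b . T . T
b . F . T
b . P . T
b . A . T
b . b . T
b . b . F <> T
b . b . P <> T
b . b . A <> T
b . b . b <> T
b . b . b <> F <> T
b . b . b <> P <> T
b . b . b <> A <> T
b . b . b <> b <> T
b . b . b <> b <> F
b . b . b <> b <> P
b . b . b <> b <> A
b . b . b <> b <> b

[E [E [E [T [F [P [A b]]]]] . [T [F [P [A b]]]]] . [T [F [P [A b]]] <> [T [F [P [A b]]] <> [T [F [P [A b]]]]]]]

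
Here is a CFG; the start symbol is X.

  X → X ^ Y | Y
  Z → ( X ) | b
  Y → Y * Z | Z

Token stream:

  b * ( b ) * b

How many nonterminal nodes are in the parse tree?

[X [Y [Y [Y [Z b]] * [Z ( [X [Y [Z b]]] )]] * [Z b]]]

10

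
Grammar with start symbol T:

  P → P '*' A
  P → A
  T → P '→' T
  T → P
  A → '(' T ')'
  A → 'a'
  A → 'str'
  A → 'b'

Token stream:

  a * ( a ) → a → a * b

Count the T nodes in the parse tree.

4

[T [P [P [A a]] * [A ( [T [P [A a]]] )]] → [T [P [A a]] → [T [P [P [A a]] * [A b]]]]]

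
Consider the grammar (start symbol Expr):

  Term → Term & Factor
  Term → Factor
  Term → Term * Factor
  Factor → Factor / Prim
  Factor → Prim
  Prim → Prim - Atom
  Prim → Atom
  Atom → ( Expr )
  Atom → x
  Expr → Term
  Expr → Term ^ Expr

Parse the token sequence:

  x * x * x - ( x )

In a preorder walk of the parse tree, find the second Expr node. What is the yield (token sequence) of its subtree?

x

[Expr [Term [Term [Term [Factor [Prim [Atom x]]]] * [Factor [Prim [Atom x]]]] * [Factor [Prim [Prim [Atom x]] - [Atom ( [Expr [Term [Factor [Prim [Atom x]]]]] )]]]]]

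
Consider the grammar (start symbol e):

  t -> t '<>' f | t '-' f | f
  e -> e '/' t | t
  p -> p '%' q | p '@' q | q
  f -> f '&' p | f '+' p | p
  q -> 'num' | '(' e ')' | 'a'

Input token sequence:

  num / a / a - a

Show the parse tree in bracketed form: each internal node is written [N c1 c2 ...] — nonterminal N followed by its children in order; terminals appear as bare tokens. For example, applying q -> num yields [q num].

e
e / t
e / t / t
t / t / t
f / t / t
p / t / t
q / t / t
num / t / t
num / f / t
num / p / t
num / q / t
num / a / t
num / a / t - f
num / a / f - f
num / a / p - f
num / a / q - f
num / a / a - f
num / a / a - p
num / a / a - q
num / a / a - a

[e [e [e [t [f [p [q num]]]]] / [t [f [p [q a]]]]] / [t [t [f [p [q a]]]] - [f [p [q a]]]]]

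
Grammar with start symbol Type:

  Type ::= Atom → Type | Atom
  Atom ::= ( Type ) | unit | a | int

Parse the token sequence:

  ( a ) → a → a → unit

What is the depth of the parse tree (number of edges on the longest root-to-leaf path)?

[Type [Atom ( [Type [Atom a]] )] → [Type [Atom a] → [Type [Atom a] → [Type [Atom unit]]]]]

5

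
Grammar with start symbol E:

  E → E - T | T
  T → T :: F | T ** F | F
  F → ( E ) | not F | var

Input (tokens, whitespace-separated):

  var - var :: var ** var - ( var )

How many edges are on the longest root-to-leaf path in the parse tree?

[E [E [E [T [F var]]] - [T [T [T [F var]] :: [F var]] ** [F var]]] - [T [F ( [E [T [F var]]] )]]]

6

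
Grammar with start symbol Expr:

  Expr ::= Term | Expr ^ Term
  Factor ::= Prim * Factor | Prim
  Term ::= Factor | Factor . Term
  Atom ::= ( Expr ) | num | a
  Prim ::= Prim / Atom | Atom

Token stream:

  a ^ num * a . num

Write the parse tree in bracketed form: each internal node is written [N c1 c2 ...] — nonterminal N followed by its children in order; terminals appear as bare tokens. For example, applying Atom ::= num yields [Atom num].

Expr
Expr ^ Term
Term ^ Term
Factor ^ Term
Prim ^ Term
Atom ^ Term
a ^ Term
a ^ Factor . Term
a ^ Prim * Factor . Term
a ^ Atom * Factor . Term
a ^ num * Factor . Term
a ^ num * Prim . Term
a ^ num * Atom . Term
a ^ num * a . Term
a ^ num * a . Factor
a ^ num * a . Prim
a ^ num * a . Atom
a ^ num * a . num

[Expr [Expr [Term [Factor [Prim [Atom a]]]]] ^ [Term [Factor [Prim [Atom num]] * [Factor [Prim [Atom a]]]] . [Term [Factor [Prim [Atom num]]]]]]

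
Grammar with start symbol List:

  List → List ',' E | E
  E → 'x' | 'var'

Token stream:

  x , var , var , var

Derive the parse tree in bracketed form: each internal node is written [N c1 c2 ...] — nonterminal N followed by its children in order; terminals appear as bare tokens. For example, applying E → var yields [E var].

[List [List [List [List [E x]] , [E var]] , [E var]] , [E var]]

List
List , E
List , E , E
List , E , E , E
E , E , E , E
x , E , E , E
x , var , E , E
x , var , var , E
x , var , var , var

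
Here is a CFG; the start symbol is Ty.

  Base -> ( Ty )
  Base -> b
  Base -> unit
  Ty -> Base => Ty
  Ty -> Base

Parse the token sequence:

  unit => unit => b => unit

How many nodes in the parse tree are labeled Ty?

4

[Ty [Base unit] => [Ty [Base unit] => [Ty [Base b] => [Ty [Base unit]]]]]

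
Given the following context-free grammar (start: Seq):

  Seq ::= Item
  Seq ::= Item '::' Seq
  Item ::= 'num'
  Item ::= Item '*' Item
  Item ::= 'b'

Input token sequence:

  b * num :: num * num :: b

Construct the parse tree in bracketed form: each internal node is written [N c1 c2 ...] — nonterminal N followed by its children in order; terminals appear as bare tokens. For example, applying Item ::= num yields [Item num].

[Seq [Item [Item b] * [Item num]] :: [Seq [Item [Item num] * [Item num]] :: [Seq [Item b]]]]

Seq
Item :: Seq
Item * Item :: Seq
b * Item :: Seq
b * num :: Seq
b * num :: Item :: Seq
b * num :: Item * Item :: Seq
b * num :: num * Item :: Seq
b * num :: num * num :: Seq
b * num :: num * num :: Item
b * num :: num * num :: b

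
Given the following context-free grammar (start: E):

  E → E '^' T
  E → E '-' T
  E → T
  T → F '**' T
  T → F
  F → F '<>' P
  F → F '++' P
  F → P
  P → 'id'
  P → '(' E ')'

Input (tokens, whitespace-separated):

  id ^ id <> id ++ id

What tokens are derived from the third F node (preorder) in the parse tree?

[E [E [T [F [P id]]]] ^ [T [F [F [F [P id]] <> [P id]] ++ [P id]]]]

id <> id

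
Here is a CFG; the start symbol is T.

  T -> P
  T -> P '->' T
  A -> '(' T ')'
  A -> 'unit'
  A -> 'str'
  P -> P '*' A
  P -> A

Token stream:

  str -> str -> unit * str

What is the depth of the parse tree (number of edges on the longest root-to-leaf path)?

[T [P [A str]] -> [T [P [A str]] -> [T [P [P [A unit]] * [A str]]]]]

6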